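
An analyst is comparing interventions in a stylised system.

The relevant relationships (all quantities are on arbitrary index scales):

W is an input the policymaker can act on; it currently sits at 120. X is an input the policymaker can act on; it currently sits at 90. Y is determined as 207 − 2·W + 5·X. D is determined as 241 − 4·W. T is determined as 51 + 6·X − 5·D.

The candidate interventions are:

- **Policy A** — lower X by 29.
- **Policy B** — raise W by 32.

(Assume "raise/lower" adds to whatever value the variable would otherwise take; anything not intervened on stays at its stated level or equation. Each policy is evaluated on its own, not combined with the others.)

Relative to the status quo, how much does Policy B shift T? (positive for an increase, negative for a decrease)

640

Baseline:
  W = 120
  X = 90
  D = 241 − 4·120 = -239
  T = 51 + 6·90 − 5·(-239) = 1786
Policy B (W + 32):
  W = 120 + 32 = 152
  X = 90
  D = 241 − 4·152 = -367
  T = 51 + 6·90 − 5·(-367) = 2426
Change in T: 2426 − 1786 = 640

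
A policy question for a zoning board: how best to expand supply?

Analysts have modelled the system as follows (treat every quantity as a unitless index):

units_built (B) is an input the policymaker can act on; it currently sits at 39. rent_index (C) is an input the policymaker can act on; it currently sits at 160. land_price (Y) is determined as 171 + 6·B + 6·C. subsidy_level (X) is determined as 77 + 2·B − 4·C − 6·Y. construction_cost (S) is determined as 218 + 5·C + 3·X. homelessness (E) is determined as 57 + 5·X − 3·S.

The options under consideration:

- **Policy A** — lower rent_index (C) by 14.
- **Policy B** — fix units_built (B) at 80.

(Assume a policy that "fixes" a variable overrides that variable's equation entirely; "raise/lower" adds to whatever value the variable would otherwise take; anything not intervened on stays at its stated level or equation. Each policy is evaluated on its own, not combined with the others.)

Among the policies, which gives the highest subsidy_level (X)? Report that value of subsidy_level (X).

-8115

Policy A (C − 14):
  B = 39
  C = 160 − 14 = 146
  Y = 171 + 6·39 + 6·146 = 1281
  X = 77 + 2·39 − 4·146 − 6·1281 = -8115
Policy B (B := 80):
  B = 80
  C = 160
  Y = 171 + 6·80 + 6·160 = 1611
  X = 77 + 2·80 − 4·160 − 6·1611 = -10069
Comparing — Policy A: X=-8115, Policy B: X=-10069. Highest is -8115 (Policy A).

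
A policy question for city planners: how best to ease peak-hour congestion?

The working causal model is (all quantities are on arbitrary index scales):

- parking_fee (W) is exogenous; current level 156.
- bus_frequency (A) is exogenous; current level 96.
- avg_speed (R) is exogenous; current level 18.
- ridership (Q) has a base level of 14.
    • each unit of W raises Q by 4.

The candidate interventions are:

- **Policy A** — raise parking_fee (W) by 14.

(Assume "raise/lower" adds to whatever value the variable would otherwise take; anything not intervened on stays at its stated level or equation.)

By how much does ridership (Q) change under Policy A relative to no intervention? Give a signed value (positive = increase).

56

Baseline:
  W = 156
  Q = 14 + 4·156 = 638
Policy A (W + 14):
  W = 156 + 14 = 170
  Q = 14 + 4·170 = 694
Change in Q: 694 − 638 = 56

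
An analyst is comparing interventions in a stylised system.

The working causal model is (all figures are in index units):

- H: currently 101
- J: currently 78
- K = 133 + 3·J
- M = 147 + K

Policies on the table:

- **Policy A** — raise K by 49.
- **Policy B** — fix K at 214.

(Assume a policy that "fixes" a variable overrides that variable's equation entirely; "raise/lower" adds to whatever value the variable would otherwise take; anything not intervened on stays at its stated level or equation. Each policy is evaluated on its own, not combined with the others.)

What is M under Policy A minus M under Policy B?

Policy A (K + 49):
  J = 78
  K = 133 + 3·78 (+49 from intervention) = 416
  M = 147 + 416 = 563
Policy B (K := 214):
  J = 78
  K = 214
  M = 147 + 214 = 361
M: 563 − 361 = 202

202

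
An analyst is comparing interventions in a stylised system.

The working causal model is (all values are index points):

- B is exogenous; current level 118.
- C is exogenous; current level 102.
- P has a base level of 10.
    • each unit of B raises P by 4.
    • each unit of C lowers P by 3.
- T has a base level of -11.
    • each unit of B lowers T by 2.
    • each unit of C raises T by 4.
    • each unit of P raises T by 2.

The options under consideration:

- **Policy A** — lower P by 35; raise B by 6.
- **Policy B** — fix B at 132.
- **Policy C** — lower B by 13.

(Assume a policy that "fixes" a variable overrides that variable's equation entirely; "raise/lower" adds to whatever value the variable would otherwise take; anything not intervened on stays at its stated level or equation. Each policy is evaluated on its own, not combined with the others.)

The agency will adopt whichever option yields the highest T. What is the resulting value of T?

597

Policy A (P − 35, B + 6):
  B = 118 + 6 = 124
  C = 102
  P = 10 + 4·124 − 3·102 (−35 from intervention) = 165
  T = -11 − 2·124 + 4·102 + 2·165 = 479
Policy B (B := 132):
  B = 132
  C = 102
  P = 10 + 4·132 − 3·102 = 232
  T = -11 − 2·132 + 4·102 + 2·232 = 597
Policy C (B − 13):
  B = 118 − 13 = 105
  C = 102
  P = 10 + 4·105 − 3·102 = 124
  T = -11 − 2·105 + 4·102 + 2·124 = 435
Comparing — Policy A: T=479, Policy B: T=597, Policy C: T=435. Highest is 597 (Policy B).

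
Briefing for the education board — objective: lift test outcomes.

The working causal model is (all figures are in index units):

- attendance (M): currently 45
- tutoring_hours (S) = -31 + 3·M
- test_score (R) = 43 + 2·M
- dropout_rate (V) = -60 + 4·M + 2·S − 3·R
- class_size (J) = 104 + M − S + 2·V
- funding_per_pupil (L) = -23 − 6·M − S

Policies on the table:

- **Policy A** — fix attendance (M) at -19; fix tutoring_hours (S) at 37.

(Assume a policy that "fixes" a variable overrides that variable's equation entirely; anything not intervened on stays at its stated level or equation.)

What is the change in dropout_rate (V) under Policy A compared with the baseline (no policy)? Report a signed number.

-6

Baseline:
  M = 45
  S = -31 + 3·45 = 104
  R = 43 + 2·45 = 133
  V = -60 + 4·45 + 2·104 − 3·133 = -71
Policy A (M := -19, S := 37):
  M = -19
  S = 37
  R = 43 + 2·(-19) = 5
  V = -60 + 4·(-19) + 2·37 − 3·5 = -77
Change in V: -77 − (-71) = -6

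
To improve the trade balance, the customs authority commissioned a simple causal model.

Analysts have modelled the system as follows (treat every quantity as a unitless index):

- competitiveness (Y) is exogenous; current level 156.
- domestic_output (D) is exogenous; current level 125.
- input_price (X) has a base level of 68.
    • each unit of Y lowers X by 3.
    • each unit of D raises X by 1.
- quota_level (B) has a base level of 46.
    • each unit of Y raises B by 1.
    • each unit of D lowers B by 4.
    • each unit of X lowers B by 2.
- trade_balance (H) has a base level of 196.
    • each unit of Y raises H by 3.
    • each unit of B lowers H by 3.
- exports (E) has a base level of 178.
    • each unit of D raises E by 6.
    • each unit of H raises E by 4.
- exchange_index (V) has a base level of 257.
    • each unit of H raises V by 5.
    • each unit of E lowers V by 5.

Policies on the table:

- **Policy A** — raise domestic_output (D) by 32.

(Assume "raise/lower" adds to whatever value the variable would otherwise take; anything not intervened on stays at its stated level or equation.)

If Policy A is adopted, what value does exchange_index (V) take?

Policy A (D + 32):
  Y = 156
  D = 125 + 32 = 157
  X = 68 − 3·156 + 157 = -243
  B = 46 + 156 − 4·157 − 2·(-243) = 60
  H = 196 + 3·156 − 3·60 = 484
  E = 178 + 6·157 + 4·484 = 3056
  V = 257 + 5·484 − 5·3056 = -12603

-12603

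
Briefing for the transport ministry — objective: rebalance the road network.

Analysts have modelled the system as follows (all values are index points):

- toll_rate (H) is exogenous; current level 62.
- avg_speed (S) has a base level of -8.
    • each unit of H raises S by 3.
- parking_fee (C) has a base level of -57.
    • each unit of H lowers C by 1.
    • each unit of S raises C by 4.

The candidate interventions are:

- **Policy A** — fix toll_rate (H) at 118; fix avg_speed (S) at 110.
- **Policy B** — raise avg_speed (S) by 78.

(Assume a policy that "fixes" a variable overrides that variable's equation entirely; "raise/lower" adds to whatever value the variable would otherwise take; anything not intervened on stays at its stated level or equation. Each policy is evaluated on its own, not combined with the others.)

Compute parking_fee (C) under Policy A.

265

Policy A (H := 118, S := 110):
  H = 118
  S = 110
  C = -57 − 118 + 4·110 = 265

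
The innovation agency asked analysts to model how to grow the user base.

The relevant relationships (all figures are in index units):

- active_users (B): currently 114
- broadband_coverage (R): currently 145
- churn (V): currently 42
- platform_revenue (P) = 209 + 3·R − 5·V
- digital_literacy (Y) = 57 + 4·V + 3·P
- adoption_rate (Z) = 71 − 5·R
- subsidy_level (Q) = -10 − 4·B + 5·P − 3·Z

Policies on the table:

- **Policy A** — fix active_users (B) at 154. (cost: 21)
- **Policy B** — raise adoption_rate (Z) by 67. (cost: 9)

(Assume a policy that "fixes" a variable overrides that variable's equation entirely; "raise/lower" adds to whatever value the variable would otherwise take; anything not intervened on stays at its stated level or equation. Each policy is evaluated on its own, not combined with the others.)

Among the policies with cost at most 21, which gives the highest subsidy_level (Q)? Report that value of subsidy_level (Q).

Policy A (B := 154):
  B = 154
  R = 145
  V = 42
  P = 209 + 3·145 − 5·42 = 434
  Z = 71 − 5·145 = -654
  Q = -10 − 4·154 + 5·434 − 3·(-654) = 3506
Policy B (Z + 67):
  B = 114
  R = 145
  V = 42
  P = 209 + 3·145 − 5·42 = 434
  Z = 71 − 5·145 (+67 from intervention) = -587
  Q = -10 − 4·114 + 5·434 − 3·(-587) = 3465
Comparing — Policy A: Q=3506, Policy B: Q=3465. Highest is 3506 (Policy A).

3506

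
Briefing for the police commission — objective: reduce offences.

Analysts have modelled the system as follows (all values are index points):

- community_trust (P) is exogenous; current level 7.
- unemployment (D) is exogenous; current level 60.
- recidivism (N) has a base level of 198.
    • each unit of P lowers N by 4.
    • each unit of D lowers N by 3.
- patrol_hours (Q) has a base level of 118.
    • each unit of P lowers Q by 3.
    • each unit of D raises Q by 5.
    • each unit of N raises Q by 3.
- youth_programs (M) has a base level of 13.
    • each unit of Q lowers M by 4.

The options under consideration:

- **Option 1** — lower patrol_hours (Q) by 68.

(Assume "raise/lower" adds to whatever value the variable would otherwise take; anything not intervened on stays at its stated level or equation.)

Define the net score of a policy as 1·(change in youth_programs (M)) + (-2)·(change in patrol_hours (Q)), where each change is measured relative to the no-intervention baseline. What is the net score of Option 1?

Baseline:
  P = 7
  D = 60
  N = 198 − 4·7 − 3·60 = -10
  Q = 118 − 3·7 + 5·60 + 3·(-10) = 367
  M = 13 − 4·367 = -1455
Option 1 (Q − 68):
  P = 7
  D = 60
  N = 198 − 4·7 − 3·60 = -10
  Q = 118 − 3·7 + 5·60 + 3·(-10) (−68 from intervention) = 299
  M = 13 − 4·299 = -1183
ΔM = -1183 − (-1455) = 272; ΔQ = 299 − 367 = -68
Score = 1·272 + (-2)·(-68) = 408

408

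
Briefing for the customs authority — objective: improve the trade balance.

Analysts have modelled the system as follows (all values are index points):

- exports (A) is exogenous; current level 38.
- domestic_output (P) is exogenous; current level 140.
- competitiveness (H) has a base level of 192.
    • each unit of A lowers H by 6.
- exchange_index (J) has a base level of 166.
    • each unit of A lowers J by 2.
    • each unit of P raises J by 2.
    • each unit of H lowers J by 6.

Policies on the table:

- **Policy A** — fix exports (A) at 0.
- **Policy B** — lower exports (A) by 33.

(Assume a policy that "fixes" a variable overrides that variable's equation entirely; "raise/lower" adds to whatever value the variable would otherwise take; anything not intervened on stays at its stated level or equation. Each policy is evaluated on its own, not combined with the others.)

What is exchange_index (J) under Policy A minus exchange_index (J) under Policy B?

-170

Policy A (A := 0):
  A = 0
  P = 140
  H = 192 − 6·0 = 192
  J = 166 − 2·0 + 2·140 − 6·192 = -706
Policy B (A − 33):
  A = 38 − 33 = 5
  P = 140
  H = 192 − 6·5 = 162
  J = 166 − 2·5 + 2·140 − 6·162 = -536
J: -706 − (-536) = -170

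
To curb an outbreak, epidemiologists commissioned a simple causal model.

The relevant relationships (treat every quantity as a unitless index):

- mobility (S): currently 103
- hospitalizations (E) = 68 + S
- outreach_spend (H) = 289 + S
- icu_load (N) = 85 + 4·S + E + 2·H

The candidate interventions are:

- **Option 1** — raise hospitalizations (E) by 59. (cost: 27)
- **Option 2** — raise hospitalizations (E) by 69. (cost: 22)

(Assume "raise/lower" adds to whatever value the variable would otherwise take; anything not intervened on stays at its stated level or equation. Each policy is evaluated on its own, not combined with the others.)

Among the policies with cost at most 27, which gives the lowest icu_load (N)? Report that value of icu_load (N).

1511

Option 1 (E + 59):
  S = 103
  E = 68 + 103 (+59 from intervention) = 230
  H = 289 + 103 = 392
  N = 85 + 4·103 + 230 + 2·392 = 1511
Option 2 (E + 69):
  S = 103
  E = 68 + 103 (+69 from intervention) = 240
  H = 289 + 103 = 392
  N = 85 + 4·103 + 240 + 2·392 = 1521
Comparing — Option 1: N=1511, Option 2: N=1521. Lowest is 1511 (Option 1).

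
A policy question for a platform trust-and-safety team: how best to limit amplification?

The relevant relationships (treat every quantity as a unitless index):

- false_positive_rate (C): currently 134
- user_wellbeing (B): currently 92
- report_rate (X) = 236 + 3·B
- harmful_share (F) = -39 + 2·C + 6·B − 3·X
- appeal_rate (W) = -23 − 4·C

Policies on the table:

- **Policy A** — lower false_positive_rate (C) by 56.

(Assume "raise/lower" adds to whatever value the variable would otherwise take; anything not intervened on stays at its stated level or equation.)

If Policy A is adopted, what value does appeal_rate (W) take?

-335

Policy A (C − 56):
  C = 134 − 56 = 78
  W = -23 − 4·78 = -335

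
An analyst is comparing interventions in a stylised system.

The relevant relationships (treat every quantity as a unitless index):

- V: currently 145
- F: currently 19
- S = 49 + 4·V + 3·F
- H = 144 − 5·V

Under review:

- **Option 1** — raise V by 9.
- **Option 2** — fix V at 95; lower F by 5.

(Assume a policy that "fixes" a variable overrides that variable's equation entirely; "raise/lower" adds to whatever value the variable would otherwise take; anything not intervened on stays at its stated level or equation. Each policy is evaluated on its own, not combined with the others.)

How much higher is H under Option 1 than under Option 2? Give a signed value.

Option 1 (V + 9):
  V = 145 + 9 = 154
  H = 144 − 5·154 = -626
Option 2 (V := 95, F − 5):
  V = 95
  H = 144 − 5·95 = -331
H: -626 − (-331) = -295

-295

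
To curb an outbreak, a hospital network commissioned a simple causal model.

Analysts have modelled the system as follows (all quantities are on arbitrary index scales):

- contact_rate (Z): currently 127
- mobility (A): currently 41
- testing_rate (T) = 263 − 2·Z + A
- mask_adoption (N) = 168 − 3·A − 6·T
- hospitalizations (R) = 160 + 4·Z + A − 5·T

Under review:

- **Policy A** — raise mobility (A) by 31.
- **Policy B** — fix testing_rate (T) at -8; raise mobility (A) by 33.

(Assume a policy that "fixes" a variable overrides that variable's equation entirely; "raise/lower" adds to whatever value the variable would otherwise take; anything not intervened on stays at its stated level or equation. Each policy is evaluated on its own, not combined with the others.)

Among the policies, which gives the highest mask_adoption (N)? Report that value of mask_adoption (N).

Policy A (A + 31):
  Z = 127
  A = 41 + 31 = 72
  T = 263 − 2·127 + 72 = 81
  N = 168 − 3·72 − 6·81 = -534
Policy B (T := -8, A + 33):
  Z = 127
  A = 41 + 33 = 74
  T = -8
  N = 168 − 3·74 − 6·(-8) = -6
Comparing — Policy A: N=-534, Policy B: N=-6. Highest is -6 (Policy B).

-6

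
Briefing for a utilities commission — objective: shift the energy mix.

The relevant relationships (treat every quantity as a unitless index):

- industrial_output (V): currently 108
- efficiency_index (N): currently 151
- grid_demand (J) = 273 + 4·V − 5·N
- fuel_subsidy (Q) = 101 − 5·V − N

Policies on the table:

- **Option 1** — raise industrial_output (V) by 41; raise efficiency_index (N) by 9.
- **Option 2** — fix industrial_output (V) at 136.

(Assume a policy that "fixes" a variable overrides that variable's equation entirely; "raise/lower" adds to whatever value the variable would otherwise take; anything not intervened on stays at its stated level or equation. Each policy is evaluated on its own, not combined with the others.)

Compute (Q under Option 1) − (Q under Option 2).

Option 1 (V + 41, N + 9):
  V = 108 + 41 = 149
  N = 151 + 9 = 160
  Q = 101 − 5·149 − 160 = -804
Option 2 (V := 136):
  V = 136
  N = 151
  Q = 101 − 5·136 − 151 = -730
Q: -804 − (-730) = -74

-74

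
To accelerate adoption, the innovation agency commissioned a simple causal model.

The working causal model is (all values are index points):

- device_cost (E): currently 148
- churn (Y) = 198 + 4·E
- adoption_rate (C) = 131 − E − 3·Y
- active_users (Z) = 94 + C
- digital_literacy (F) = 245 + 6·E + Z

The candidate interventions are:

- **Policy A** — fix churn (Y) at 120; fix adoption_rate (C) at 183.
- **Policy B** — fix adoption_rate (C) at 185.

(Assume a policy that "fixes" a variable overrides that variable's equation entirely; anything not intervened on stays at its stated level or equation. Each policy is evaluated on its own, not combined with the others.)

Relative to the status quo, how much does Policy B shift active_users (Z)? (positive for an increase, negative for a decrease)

2572

Baseline:
  E = 148
  Y = 198 + 4·148 = 790
  C = 131 − 148 − 3·790 = -2387
  Z = 94 + (-2387) = -2293
Policy B (C := 185):
  E = 148
  Y = 198 + 4·148 = 790
  C = 185
  Z = 94 + 185 = 279
Change in Z: 279 − (-2293) = 2572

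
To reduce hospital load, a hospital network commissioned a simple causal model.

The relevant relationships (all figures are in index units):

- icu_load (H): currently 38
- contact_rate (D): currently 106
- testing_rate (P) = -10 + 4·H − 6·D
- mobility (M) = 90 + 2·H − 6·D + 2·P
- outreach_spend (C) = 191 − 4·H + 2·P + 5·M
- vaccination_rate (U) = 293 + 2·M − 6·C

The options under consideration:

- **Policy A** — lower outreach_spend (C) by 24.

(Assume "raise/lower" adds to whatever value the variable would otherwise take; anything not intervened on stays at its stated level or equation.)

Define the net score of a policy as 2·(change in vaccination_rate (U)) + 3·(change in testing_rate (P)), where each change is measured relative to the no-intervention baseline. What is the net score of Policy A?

Baseline:
  H = 38
  D = 106
  P = -10 + 4·38 − 6·106 = -494
  M = 90 + 2·38 − 6·106 + 2·(-494) = -1458
  C = 191 − 4·38 + 2·(-494) + 5·(-1458) = -8239
  U = 293 + 2·(-1458) − 6·(-8239) = 46811
Policy A (C − 24):
  H = 38
  D = 106
  P = -10 + 4·38 − 6·106 = -494
  M = 90 + 2·38 − 6·106 + 2·(-494) = -1458
  C = 191 − 4·38 + 2·(-494) + 5·(-1458) (−24 from intervention) = -8263
  U = 293 + 2·(-1458) − 6·(-8263) = 46955
ΔU = 46955 − 46811 = 144; ΔP = -494 − (-494) = 0
Score = 2·144 + 3·0 = 288

288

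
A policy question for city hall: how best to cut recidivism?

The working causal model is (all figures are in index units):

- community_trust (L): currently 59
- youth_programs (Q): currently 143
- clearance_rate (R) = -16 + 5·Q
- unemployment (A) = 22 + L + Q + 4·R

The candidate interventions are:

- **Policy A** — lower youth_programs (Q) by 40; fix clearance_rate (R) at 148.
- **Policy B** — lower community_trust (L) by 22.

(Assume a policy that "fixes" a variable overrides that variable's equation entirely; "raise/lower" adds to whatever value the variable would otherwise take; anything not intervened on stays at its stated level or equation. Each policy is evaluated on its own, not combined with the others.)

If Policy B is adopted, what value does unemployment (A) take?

Policy B (L − 22):
  L = 59 − 22 = 37
  Q = 143
  R = -16 + 5·143 = 699
  A = 22 + 37 + 143 + 4·699 = 2998

2998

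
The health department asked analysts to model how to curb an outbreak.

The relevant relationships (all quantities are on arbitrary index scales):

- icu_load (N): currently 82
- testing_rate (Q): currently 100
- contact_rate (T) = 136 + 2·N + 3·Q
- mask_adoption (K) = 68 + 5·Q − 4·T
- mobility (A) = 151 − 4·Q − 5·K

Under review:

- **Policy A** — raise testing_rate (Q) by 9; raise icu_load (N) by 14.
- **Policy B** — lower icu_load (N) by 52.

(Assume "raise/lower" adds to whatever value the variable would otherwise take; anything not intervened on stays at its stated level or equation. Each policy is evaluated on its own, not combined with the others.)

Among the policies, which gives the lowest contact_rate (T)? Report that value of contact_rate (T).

496

Policy A (Q + 9, N + 14):
  N = 82 + 14 = 96
  Q = 100 + 9 = 109
  T = 136 + 2·96 + 3·109 = 655
Policy B (N − 52):
  N = 82 − 52 = 30
  Q = 100
  T = 136 + 2·30 + 3·100 = 496
Comparing — Policy A: T=655, Policy B: T=496. Lowest is 496 (Policy B).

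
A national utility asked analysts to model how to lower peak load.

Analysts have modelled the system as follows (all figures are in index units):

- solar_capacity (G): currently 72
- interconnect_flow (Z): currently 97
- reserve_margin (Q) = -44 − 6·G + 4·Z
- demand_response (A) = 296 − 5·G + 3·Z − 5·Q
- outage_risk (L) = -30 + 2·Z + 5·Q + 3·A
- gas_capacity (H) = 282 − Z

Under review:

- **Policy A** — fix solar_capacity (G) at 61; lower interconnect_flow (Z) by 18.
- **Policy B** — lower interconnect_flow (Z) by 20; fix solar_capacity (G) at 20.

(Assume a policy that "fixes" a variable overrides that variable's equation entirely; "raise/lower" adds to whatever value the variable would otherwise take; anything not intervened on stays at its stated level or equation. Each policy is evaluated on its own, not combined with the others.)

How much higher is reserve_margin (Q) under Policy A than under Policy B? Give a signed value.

Policy A (G := 61, Z − 18):
  G = 61
  Z = 97 − 18 = 79
  Q = -44 − 6·61 + 4·79 = -94
Policy B (Z − 20, G := 20):
  G = 20
  Z = 97 − 20 = 77
  Q = -44 − 6·20 + 4·77 = 144
Q: -94 − 144 = -238

-238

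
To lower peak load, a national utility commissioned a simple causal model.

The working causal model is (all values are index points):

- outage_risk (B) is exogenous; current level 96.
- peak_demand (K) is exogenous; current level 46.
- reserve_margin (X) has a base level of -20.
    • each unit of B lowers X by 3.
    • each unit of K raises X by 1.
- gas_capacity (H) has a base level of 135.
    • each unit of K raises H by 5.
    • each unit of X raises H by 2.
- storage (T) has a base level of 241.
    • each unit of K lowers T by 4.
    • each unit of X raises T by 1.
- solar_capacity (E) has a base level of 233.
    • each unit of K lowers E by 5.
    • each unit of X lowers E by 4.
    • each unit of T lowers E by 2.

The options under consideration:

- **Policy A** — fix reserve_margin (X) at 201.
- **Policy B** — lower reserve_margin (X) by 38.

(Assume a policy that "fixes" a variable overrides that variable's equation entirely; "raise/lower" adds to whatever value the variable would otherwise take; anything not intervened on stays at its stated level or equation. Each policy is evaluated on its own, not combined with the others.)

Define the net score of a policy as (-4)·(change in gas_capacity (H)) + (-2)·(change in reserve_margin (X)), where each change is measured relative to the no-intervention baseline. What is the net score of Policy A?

Baseline:
  B = 96
  K = 46
  X = -20 − 3·96 + 46 = -262
  H = 135 + 5·46 + 2·(-262) = -159
Policy A (X := 201):
  B = 96
  K = 46
  X = 201
  H = 135 + 5·46 + 2·201 = 767
ΔH = 767 − (-159) = 926; ΔX = 201 − (-262) = 463
Score = (-4)·926 + (-2)·463 = -4630

-4630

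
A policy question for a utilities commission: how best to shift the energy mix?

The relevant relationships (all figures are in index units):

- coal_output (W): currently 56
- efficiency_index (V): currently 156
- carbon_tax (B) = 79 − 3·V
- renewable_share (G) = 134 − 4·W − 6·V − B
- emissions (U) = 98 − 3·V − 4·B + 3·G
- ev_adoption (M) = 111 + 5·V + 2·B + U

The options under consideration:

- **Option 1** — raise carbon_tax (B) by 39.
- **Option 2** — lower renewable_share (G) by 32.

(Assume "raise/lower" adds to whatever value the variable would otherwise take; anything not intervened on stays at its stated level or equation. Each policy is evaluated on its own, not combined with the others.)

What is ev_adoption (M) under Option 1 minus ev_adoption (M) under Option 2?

-99

Option 1 (B + 39):
  W = 56
  V = 156
  B = 79 − 3·156 (+39 from intervention) = -350
  G = 134 − 4·56 − 6·156 − (-350) = -676
  U = 98 − 3·156 − 4·(-350) + 3·(-676) = -998
  M = 111 + 5·156 + 2·(-350) + (-998) = -807
Option 2 (G − 32):
  W = 56
  V = 156
  B = 79 − 3·156 = -389
  G = 134 − 4·56 − 6·156 − (-389) (−32 from intervention) = -669
  U = 98 − 3·156 − 4·(-389) + 3·(-669) = -821
  M = 111 + 5·156 + 2·(-389) + (-821) = -708
M: -807 − (-708) = -99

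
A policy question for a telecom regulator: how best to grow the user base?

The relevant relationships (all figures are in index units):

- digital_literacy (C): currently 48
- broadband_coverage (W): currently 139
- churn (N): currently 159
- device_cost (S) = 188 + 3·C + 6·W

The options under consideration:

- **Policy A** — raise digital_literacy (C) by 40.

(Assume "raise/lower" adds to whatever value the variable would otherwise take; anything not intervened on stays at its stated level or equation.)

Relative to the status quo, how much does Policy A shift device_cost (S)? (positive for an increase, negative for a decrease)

120

Baseline:
  C = 48
  W = 139
  S = 188 + 3·48 + 6·139 = 1166
Policy A (C + 40):
  C = 48 + 40 = 88
  W = 139
  S = 188 + 3·88 + 6·139 = 1286
Change in S: 1286 − 1166 = 120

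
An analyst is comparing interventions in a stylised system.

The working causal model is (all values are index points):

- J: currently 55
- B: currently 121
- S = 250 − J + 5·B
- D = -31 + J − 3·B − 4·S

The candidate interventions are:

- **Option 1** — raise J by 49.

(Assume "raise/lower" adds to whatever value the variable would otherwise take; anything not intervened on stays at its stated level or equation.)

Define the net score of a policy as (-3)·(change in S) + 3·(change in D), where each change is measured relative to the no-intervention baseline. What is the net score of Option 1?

Baseline:
  J = 55
  B = 121
  S = 250 − 55 + 5·121 = 800
  D = -31 + 55 − 3·121 − 4·800 = -3539
Option 1 (J + 49):
  J = 55 + 49 = 104
  B = 121
  S = 250 − 104 + 5·121 = 751
  D = -31 + 104 − 3·121 − 4·751 = -3294
ΔS = 751 − 800 = -49; ΔD = -3294 − (-3539) = 245
Score = (-3)·(-49) + 3·245 = 882

882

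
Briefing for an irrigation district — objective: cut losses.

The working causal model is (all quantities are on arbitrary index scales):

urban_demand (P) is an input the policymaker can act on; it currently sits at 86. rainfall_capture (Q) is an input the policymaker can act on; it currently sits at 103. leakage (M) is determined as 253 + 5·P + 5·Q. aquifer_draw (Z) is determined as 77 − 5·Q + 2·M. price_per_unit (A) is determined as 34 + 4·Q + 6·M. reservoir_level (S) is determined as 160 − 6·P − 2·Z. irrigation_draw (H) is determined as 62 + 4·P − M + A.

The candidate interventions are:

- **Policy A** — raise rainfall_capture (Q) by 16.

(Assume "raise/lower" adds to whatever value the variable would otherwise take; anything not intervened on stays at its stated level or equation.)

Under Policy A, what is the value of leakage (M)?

1278

Policy A (Q + 16):
  P = 86
  Q = 103 + 16 = 119
  M = 253 + 5·86 + 5·119 = 1278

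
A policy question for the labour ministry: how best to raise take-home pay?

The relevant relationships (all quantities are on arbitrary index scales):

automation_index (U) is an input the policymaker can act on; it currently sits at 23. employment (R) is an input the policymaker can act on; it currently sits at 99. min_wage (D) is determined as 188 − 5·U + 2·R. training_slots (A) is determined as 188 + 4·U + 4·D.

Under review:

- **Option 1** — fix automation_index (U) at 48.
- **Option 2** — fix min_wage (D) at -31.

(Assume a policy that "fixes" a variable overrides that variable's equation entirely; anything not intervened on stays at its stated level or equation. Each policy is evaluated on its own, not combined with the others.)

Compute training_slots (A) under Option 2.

156

Option 2 (D := -31):
  U = 23
  R = 99
  D = -31
  A = 188 + 4·23 + 4·(-31) = 156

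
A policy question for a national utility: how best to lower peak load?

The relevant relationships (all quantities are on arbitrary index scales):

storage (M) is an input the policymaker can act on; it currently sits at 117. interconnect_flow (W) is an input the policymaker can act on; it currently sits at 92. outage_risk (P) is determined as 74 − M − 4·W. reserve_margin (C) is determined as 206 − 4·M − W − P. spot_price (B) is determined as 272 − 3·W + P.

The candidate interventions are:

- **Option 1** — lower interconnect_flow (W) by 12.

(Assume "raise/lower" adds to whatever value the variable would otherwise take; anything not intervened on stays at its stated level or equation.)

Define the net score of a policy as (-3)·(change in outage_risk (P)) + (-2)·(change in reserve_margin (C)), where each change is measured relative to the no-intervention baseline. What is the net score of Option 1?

-72

Baseline:
  M = 117
  W = 92
  P = 74 − 117 − 4·92 = -411
  C = 206 − 4·117 − 92 − (-411) = 57
Option 1 (W − 12):
  M = 117
  W = 92 − 12 = 80
  P = 74 − 117 − 4·80 = -363
  C = 206 − 4·117 − 80 − (-363) = 21
ΔP = -363 − (-411) = 48; ΔC = 21 − 57 = -36
Score = (-3)·48 + (-2)·(-36) = -72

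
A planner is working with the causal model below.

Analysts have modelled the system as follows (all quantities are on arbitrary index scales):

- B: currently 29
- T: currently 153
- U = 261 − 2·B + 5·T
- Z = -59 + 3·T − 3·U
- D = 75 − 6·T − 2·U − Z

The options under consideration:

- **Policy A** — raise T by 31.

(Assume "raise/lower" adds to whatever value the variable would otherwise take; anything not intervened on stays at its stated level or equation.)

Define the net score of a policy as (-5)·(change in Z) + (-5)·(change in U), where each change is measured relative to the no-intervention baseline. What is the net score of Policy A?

1085

Baseline:
  B = 29
  T = 153
  U = 261 − 2·29 + 5·153 = 968
  Z = -59 + 3·153 − 3·968 = -2504
Policy A (T + 31):
  B = 29
  T = 153 + 31 = 184
  U = 261 − 2·29 + 5·184 = 1123
  Z = -59 + 3·184 − 3·1123 = -2876
ΔZ = -2876 − (-2504) = -372; ΔU = 1123 − 968 = 155
Score = (-5)·(-372) + (-5)·155 = 1085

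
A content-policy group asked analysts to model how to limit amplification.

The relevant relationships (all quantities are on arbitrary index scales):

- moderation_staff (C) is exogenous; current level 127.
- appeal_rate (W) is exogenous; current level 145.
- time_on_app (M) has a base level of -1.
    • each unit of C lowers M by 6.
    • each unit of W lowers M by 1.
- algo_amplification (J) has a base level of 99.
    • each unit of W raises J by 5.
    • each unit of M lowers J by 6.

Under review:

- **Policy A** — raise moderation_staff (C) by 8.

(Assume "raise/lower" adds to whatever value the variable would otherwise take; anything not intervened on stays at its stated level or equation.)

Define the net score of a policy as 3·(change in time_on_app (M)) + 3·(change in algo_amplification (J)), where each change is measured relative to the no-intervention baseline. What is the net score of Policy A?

720

Baseline:
  C = 127
  W = 145
  M = -1 − 6·127 − 145 = -908
  J = 99 + 5·145 − 6·(-908) = 6272
Policy A (C + 8):
  C = 127 + 8 = 135
  W = 145
  M = -1 − 6·135 − 145 = -956
  J = 99 + 5·145 − 6·(-956) = 6560
ΔM = -956 − (-908) = -48; ΔJ = 6560 − 6272 = 288
Score = 3·(-48) + 3·288 = 720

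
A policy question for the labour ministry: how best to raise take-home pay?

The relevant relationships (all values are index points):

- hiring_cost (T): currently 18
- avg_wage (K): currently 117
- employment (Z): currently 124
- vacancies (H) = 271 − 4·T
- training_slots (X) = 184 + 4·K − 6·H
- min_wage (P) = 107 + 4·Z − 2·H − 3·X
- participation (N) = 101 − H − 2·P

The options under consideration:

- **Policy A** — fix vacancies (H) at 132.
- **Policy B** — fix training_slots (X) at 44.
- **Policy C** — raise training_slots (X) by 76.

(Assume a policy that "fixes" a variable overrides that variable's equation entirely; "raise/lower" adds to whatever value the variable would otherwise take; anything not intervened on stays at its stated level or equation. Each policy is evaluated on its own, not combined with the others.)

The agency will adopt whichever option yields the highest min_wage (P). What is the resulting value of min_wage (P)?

1603

Policy A (H := 132):
  T = 18
  K = 117
  Z = 124
  H = 132
  X = 184 + 4·117 − 6·132 = -140
  P = 107 + 4·124 − 2·132 − 3·(-140) = 759
Policy B (X := 44):
  T = 18
  K = 117
  Z = 124
  H = 271 − 4·18 = 199
  X = 44
  P = 107 + 4·124 − 2·199 − 3·44 = 73
Policy C (X + 76):
  T = 18
  K = 117
  Z = 124
  H = 271 − 4·18 = 199
  X = 184 + 4·117 − 6·199 (+76 from intervention) = -466
  P = 107 + 4·124 − 2·199 − 3·(-466) = 1603
Comparing — Policy A: P=759, Policy B: P=73, Policy C: P=1603. Highest is 1603 (Policy C).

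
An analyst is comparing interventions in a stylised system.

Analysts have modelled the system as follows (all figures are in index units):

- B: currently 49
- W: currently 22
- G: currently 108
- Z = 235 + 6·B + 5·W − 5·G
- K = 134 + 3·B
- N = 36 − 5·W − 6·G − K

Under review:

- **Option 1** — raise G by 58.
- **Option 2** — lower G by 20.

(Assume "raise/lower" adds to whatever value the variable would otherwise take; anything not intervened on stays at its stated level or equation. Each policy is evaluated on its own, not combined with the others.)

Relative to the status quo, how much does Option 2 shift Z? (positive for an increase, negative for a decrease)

100

Baseline:
  B = 49
  W = 22
  G = 108
  Z = 235 + 6·49 + 5·22 − 5·108 = 99
Option 2 (G − 20):
  B = 49
  W = 22
  G = 108 − 20 = 88
  Z = 235 + 6·49 + 5·22 − 5·88 = 199
Change in Z: 199 − 99 = 100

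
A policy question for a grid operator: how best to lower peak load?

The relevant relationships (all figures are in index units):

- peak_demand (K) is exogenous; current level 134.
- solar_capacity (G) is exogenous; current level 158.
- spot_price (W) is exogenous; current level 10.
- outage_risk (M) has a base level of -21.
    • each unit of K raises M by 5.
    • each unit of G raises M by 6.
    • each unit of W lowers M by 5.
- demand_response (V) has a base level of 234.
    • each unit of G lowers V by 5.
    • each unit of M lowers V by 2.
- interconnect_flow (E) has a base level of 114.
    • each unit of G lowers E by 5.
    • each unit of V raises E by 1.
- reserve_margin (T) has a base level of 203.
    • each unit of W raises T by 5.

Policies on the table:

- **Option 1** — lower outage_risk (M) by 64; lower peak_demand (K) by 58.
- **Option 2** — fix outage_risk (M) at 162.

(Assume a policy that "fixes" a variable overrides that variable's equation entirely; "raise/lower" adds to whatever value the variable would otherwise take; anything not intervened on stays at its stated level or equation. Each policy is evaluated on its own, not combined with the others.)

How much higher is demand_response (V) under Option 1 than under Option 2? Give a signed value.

Option 1 (M − 64, K − 58):
  K = 134 − 58 = 76
  G = 158
  W = 10
  M = -21 + 5·76 + 6·158 − 5·10 (−64 from intervention) = 1193
  V = 234 − 5·158 − 2·1193 = -2942
Option 2 (M := 162):
  K = 134
  G = 158
  W = 10
  M = 162
  V = 234 − 5·158 − 2·162 = -880
V: -2942 − (-880) = -2062

-2062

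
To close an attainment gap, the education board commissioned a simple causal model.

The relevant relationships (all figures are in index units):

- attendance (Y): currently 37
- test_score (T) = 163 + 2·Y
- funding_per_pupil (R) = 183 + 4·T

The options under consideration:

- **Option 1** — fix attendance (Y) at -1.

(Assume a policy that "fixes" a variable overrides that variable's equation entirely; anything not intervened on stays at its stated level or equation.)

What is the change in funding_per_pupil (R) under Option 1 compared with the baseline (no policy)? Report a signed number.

-304

Baseline:
  Y = 37
  T = 163 + 2·37 = 237
  R = 183 + 4·237 = 1131
Option 1 (Y := -1):
  Y = -1
  T = 163 + 2·(-1) = 161
  R = 183 + 4·161 = 827
Change in R: 827 − 1131 = -304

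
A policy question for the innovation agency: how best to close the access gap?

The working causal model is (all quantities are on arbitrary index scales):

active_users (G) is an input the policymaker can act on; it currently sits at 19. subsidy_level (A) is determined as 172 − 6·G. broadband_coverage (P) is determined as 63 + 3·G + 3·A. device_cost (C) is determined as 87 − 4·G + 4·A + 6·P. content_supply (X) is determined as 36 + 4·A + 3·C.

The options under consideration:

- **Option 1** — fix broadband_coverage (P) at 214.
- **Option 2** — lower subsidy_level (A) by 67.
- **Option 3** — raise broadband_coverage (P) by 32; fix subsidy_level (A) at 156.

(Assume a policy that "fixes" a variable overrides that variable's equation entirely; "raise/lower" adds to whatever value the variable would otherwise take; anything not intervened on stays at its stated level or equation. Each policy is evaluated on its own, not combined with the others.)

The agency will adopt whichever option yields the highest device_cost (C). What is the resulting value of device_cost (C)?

Option 1 (P := 214):
  G = 19
  A = 172 − 6·19 = 58
  P = 214
  C = 87 − 4·19 + 4·58 + 6·214 = 1527
Option 2 (A − 67):
  G = 19
  A = 172 − 6·19 (−67 from intervention) = -9
  P = 63 + 3·19 + 3·(-9) = 93
  C = 87 − 4·19 + 4·(-9) + 6·93 = 533
Option 3 (P + 32, A := 156):
  G = 19
  A = 156
  P = 63 + 3·19 + 3·156 (+32 from intervention) = 620
  C = 87 − 4·19 + 4·156 + 6·620 = 4355
Comparing — Option 1: C=1527, Option 2: C=533, Option 3: C=4355. Highest is 4355 (Option 3).

4355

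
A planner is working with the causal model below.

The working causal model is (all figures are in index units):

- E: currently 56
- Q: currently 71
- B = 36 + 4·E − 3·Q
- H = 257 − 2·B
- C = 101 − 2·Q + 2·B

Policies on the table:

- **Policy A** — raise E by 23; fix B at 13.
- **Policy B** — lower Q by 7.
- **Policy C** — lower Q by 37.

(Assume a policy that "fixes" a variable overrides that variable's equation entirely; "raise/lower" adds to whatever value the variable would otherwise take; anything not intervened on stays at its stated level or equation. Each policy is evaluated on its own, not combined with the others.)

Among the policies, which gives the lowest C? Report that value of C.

Policy A (E + 23, B := 13):
  E = 56 + 23 = 79
  Q = 71
  B = 13
  C = 101 − 2·71 + 2·13 = -15
Policy B (Q − 7):
  E = 56
  Q = 71 − 7 = 64
  B = 36 + 4·56 − 3·64 = 68
  C = 101 − 2·64 + 2·68 = 109
Policy C (Q − 37):
  E = 56
  Q = 71 − 37 = 34
  B = 36 + 4·56 − 3·34 = 158
  C = 101 − 2·34 + 2·158 = 349
Comparing — Policy A: C=-15, Policy B: C=109, Policy C: C=349. Lowest is -15 (Policy A).

-15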